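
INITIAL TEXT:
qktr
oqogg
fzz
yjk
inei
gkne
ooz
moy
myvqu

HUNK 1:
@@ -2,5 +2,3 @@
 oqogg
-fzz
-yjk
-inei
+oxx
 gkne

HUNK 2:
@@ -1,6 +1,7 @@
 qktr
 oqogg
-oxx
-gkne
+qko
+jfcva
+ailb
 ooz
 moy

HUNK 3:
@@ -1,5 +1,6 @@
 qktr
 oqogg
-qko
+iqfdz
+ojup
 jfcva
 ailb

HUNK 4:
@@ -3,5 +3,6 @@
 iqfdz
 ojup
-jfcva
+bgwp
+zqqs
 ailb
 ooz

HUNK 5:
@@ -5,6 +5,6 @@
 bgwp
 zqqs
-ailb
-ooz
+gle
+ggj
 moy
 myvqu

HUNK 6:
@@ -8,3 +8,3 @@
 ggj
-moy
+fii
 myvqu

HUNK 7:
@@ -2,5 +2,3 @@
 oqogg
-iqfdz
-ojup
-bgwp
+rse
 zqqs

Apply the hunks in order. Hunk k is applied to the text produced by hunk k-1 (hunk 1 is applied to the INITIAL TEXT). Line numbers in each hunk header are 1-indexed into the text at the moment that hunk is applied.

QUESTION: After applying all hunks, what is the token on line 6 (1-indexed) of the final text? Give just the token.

Answer: ggj

Derivation:
Hunk 1: at line 2 remove [fzz,yjk,inei] add [oxx] -> 7 lines: qktr oqogg oxx gkne ooz moy myvqu
Hunk 2: at line 1 remove [oxx,gkne] add [qko,jfcva,ailb] -> 8 lines: qktr oqogg qko jfcva ailb ooz moy myvqu
Hunk 3: at line 1 remove [qko] add [iqfdz,ojup] -> 9 lines: qktr oqogg iqfdz ojup jfcva ailb ooz moy myvqu
Hunk 4: at line 3 remove [jfcva] add [bgwp,zqqs] -> 10 lines: qktr oqogg iqfdz ojup bgwp zqqs ailb ooz moy myvqu
Hunk 5: at line 5 remove [ailb,ooz] add [gle,ggj] -> 10 lines: qktr oqogg iqfdz ojup bgwp zqqs gle ggj moy myvqu
Hunk 6: at line 8 remove [moy] add [fii] -> 10 lines: qktr oqogg iqfdz ojup bgwp zqqs gle ggj fii myvqu
Hunk 7: at line 2 remove [iqfdz,ojup,bgwp] add [rse] -> 8 lines: qktr oqogg rse zqqs gle ggj fii myvqu
Final line 6: ggj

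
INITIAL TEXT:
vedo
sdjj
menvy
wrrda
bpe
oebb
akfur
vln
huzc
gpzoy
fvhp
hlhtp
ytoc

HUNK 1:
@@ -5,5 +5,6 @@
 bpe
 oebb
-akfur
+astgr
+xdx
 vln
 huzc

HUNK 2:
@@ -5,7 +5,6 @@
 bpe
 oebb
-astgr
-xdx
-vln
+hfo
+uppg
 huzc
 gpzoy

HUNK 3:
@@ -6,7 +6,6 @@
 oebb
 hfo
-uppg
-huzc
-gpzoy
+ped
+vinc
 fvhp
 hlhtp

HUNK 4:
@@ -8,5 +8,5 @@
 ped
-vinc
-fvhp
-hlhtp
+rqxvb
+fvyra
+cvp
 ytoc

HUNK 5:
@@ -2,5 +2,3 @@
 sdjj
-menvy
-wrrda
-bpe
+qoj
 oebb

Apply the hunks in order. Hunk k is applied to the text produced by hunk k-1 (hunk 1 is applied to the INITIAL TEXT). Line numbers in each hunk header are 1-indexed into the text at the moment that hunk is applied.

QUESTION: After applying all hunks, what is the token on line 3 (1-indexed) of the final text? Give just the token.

Answer: qoj

Derivation:
Hunk 1: at line 5 remove [akfur] add [astgr,xdx] -> 14 lines: vedo sdjj menvy wrrda bpe oebb astgr xdx vln huzc gpzoy fvhp hlhtp ytoc
Hunk 2: at line 5 remove [astgr,xdx,vln] add [hfo,uppg] -> 13 lines: vedo sdjj menvy wrrda bpe oebb hfo uppg huzc gpzoy fvhp hlhtp ytoc
Hunk 3: at line 6 remove [uppg,huzc,gpzoy] add [ped,vinc] -> 12 lines: vedo sdjj menvy wrrda bpe oebb hfo ped vinc fvhp hlhtp ytoc
Hunk 4: at line 8 remove [vinc,fvhp,hlhtp] add [rqxvb,fvyra,cvp] -> 12 lines: vedo sdjj menvy wrrda bpe oebb hfo ped rqxvb fvyra cvp ytoc
Hunk 5: at line 2 remove [menvy,wrrda,bpe] add [qoj] -> 10 lines: vedo sdjj qoj oebb hfo ped rqxvb fvyra cvp ytoc
Final line 3: qoj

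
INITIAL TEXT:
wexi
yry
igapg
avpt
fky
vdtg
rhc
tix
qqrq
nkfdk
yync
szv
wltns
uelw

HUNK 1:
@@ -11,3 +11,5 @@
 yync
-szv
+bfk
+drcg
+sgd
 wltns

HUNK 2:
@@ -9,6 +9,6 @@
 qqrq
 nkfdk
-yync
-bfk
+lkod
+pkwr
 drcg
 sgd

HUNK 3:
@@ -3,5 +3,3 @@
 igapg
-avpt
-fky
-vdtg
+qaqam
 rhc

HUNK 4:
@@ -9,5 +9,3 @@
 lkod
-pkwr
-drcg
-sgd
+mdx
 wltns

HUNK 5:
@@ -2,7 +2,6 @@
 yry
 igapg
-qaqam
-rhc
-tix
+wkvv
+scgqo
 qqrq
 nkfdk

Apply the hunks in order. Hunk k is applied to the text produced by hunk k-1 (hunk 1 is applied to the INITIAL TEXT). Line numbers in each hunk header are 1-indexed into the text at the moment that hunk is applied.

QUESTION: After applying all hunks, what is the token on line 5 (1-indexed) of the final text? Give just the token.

Answer: scgqo

Derivation:
Hunk 1: at line 11 remove [szv] add [bfk,drcg,sgd] -> 16 lines: wexi yry igapg avpt fky vdtg rhc tix qqrq nkfdk yync bfk drcg sgd wltns uelw
Hunk 2: at line 9 remove [yync,bfk] add [lkod,pkwr] -> 16 lines: wexi yry igapg avpt fky vdtg rhc tix qqrq nkfdk lkod pkwr drcg sgd wltns uelw
Hunk 3: at line 3 remove [avpt,fky,vdtg] add [qaqam] -> 14 lines: wexi yry igapg qaqam rhc tix qqrq nkfdk lkod pkwr drcg sgd wltns uelw
Hunk 4: at line 9 remove [pkwr,drcg,sgd] add [mdx] -> 12 lines: wexi yry igapg qaqam rhc tix qqrq nkfdk lkod mdx wltns uelw
Hunk 5: at line 2 remove [qaqam,rhc,tix] add [wkvv,scgqo] -> 11 lines: wexi yry igapg wkvv scgqo qqrq nkfdk lkod mdx wltns uelw
Final line 5: scgqo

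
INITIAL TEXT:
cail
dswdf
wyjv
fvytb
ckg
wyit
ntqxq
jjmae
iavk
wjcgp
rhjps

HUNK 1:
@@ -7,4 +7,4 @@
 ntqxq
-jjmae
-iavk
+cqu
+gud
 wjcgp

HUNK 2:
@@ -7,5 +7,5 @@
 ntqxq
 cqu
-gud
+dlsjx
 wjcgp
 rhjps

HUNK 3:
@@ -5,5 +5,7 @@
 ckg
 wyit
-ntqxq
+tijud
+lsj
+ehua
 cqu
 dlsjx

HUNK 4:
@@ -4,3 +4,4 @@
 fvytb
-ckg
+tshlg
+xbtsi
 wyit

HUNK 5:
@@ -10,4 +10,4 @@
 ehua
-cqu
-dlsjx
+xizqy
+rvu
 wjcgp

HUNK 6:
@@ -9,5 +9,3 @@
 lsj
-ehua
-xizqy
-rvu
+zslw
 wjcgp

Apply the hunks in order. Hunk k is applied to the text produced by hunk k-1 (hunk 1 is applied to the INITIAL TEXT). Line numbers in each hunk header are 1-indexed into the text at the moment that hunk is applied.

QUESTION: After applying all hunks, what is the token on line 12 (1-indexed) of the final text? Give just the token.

Hunk 1: at line 7 remove [jjmae,iavk] add [cqu,gud] -> 11 lines: cail dswdf wyjv fvytb ckg wyit ntqxq cqu gud wjcgp rhjps
Hunk 2: at line 7 remove [gud] add [dlsjx] -> 11 lines: cail dswdf wyjv fvytb ckg wyit ntqxq cqu dlsjx wjcgp rhjps
Hunk 3: at line 5 remove [ntqxq] add [tijud,lsj,ehua] -> 13 lines: cail dswdf wyjv fvytb ckg wyit tijud lsj ehua cqu dlsjx wjcgp rhjps
Hunk 4: at line 4 remove [ckg] add [tshlg,xbtsi] -> 14 lines: cail dswdf wyjv fvytb tshlg xbtsi wyit tijud lsj ehua cqu dlsjx wjcgp rhjps
Hunk 5: at line 10 remove [cqu,dlsjx] add [xizqy,rvu] -> 14 lines: cail dswdf wyjv fvytb tshlg xbtsi wyit tijud lsj ehua xizqy rvu wjcgp rhjps
Hunk 6: at line 9 remove [ehua,xizqy,rvu] add [zslw] -> 12 lines: cail dswdf wyjv fvytb tshlg xbtsi wyit tijud lsj zslw wjcgp rhjps
Final line 12: rhjps

Answer: rhjps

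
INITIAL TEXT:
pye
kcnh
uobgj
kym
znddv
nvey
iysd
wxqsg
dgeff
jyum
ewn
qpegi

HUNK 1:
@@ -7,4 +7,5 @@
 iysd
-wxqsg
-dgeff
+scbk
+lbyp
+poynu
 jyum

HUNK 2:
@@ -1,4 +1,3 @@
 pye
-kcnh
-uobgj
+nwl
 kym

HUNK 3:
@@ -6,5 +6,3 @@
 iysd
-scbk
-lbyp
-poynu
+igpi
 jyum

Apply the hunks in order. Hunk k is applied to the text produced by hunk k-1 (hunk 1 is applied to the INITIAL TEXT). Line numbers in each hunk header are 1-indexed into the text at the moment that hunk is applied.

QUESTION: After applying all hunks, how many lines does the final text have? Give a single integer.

Answer: 10

Derivation:
Hunk 1: at line 7 remove [wxqsg,dgeff] add [scbk,lbyp,poynu] -> 13 lines: pye kcnh uobgj kym znddv nvey iysd scbk lbyp poynu jyum ewn qpegi
Hunk 2: at line 1 remove [kcnh,uobgj] add [nwl] -> 12 lines: pye nwl kym znddv nvey iysd scbk lbyp poynu jyum ewn qpegi
Hunk 3: at line 6 remove [scbk,lbyp,poynu] add [igpi] -> 10 lines: pye nwl kym znddv nvey iysd igpi jyum ewn qpegi
Final line count: 10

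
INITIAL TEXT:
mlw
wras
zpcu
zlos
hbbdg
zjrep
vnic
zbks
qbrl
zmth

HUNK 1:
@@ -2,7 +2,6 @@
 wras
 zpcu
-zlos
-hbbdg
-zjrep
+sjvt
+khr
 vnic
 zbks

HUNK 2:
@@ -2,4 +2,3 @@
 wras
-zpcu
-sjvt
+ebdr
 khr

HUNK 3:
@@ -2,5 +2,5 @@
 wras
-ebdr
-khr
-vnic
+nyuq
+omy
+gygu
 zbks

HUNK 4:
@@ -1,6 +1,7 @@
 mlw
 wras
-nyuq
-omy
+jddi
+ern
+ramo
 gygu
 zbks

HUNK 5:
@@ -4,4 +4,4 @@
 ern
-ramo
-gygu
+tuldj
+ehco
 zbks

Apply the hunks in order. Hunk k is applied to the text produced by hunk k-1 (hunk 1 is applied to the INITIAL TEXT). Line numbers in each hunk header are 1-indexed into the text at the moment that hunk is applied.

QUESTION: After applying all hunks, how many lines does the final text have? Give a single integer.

Answer: 9

Derivation:
Hunk 1: at line 2 remove [zlos,hbbdg,zjrep] add [sjvt,khr] -> 9 lines: mlw wras zpcu sjvt khr vnic zbks qbrl zmth
Hunk 2: at line 2 remove [zpcu,sjvt] add [ebdr] -> 8 lines: mlw wras ebdr khr vnic zbks qbrl zmth
Hunk 3: at line 2 remove [ebdr,khr,vnic] add [nyuq,omy,gygu] -> 8 lines: mlw wras nyuq omy gygu zbks qbrl zmth
Hunk 4: at line 1 remove [nyuq,omy] add [jddi,ern,ramo] -> 9 lines: mlw wras jddi ern ramo gygu zbks qbrl zmth
Hunk 5: at line 4 remove [ramo,gygu] add [tuldj,ehco] -> 9 lines: mlw wras jddi ern tuldj ehco zbks qbrl zmth
Final line count: 9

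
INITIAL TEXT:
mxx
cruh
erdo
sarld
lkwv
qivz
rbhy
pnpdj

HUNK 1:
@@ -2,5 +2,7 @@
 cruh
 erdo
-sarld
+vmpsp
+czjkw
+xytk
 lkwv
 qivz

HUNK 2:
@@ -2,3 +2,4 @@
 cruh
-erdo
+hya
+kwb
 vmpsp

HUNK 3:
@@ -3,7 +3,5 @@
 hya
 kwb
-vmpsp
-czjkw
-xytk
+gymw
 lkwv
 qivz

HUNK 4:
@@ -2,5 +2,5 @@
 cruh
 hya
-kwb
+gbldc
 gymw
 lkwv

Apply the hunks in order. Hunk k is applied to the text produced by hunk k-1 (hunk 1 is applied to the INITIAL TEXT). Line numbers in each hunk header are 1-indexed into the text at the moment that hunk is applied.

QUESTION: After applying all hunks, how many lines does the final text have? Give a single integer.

Answer: 9

Derivation:
Hunk 1: at line 2 remove [sarld] add [vmpsp,czjkw,xytk] -> 10 lines: mxx cruh erdo vmpsp czjkw xytk lkwv qivz rbhy pnpdj
Hunk 2: at line 2 remove [erdo] add [hya,kwb] -> 11 lines: mxx cruh hya kwb vmpsp czjkw xytk lkwv qivz rbhy pnpdj
Hunk 3: at line 3 remove [vmpsp,czjkw,xytk] add [gymw] -> 9 lines: mxx cruh hya kwb gymw lkwv qivz rbhy pnpdj
Hunk 4: at line 2 remove [kwb] add [gbldc] -> 9 lines: mxx cruh hya gbldc gymw lkwv qivz rbhy pnpdj
Final line count: 9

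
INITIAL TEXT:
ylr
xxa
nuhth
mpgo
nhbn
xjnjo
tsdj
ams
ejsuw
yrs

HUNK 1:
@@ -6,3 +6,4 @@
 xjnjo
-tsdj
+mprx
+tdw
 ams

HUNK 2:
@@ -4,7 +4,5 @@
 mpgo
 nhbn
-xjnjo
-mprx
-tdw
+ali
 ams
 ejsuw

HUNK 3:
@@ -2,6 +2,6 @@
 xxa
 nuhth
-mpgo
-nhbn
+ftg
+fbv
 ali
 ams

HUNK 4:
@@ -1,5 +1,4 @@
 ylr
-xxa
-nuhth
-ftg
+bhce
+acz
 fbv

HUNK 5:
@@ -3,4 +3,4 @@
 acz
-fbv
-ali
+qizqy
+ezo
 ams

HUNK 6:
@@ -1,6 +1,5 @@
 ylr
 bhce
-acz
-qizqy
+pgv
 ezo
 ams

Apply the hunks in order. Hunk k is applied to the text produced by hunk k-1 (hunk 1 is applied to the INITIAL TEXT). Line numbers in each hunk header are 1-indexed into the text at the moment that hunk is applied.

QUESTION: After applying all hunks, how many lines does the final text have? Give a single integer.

Hunk 1: at line 6 remove [tsdj] add [mprx,tdw] -> 11 lines: ylr xxa nuhth mpgo nhbn xjnjo mprx tdw ams ejsuw yrs
Hunk 2: at line 4 remove [xjnjo,mprx,tdw] add [ali] -> 9 lines: ylr xxa nuhth mpgo nhbn ali ams ejsuw yrs
Hunk 3: at line 2 remove [mpgo,nhbn] add [ftg,fbv] -> 9 lines: ylr xxa nuhth ftg fbv ali ams ejsuw yrs
Hunk 4: at line 1 remove [xxa,nuhth,ftg] add [bhce,acz] -> 8 lines: ylr bhce acz fbv ali ams ejsuw yrs
Hunk 5: at line 3 remove [fbv,ali] add [qizqy,ezo] -> 8 lines: ylr bhce acz qizqy ezo ams ejsuw yrs
Hunk 6: at line 1 remove [acz,qizqy] add [pgv] -> 7 lines: ylr bhce pgv ezo ams ejsuw yrs
Final line count: 7

Answer: 7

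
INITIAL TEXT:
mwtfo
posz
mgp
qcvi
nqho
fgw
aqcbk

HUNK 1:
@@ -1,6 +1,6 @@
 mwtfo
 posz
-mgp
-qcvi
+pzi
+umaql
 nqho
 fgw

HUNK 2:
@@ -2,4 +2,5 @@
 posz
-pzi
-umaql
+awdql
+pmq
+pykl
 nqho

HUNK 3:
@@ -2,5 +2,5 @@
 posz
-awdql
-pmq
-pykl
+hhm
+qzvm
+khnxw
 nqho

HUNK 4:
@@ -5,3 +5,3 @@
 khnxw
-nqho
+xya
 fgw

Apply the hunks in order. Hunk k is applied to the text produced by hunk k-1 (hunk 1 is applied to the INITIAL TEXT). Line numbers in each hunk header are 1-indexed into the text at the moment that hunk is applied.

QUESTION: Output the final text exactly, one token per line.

Hunk 1: at line 1 remove [mgp,qcvi] add [pzi,umaql] -> 7 lines: mwtfo posz pzi umaql nqho fgw aqcbk
Hunk 2: at line 2 remove [pzi,umaql] add [awdql,pmq,pykl] -> 8 lines: mwtfo posz awdql pmq pykl nqho fgw aqcbk
Hunk 3: at line 2 remove [awdql,pmq,pykl] add [hhm,qzvm,khnxw] -> 8 lines: mwtfo posz hhm qzvm khnxw nqho fgw aqcbk
Hunk 4: at line 5 remove [nqho] add [xya] -> 8 lines: mwtfo posz hhm qzvm khnxw xya fgw aqcbk

Answer: mwtfo
posz
hhm
qzvm
khnxw
xya
fgw
aqcbk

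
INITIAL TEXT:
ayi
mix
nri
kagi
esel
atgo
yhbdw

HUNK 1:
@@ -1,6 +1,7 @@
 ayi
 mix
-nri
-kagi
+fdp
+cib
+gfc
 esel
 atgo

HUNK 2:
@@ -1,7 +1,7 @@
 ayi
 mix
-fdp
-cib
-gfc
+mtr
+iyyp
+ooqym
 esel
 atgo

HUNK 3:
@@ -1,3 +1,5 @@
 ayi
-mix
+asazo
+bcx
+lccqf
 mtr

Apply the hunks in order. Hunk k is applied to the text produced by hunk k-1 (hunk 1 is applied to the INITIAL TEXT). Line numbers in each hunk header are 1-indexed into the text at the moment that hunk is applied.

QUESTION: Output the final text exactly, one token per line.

Answer: ayi
asazo
bcx
lccqf
mtr
iyyp
ooqym
esel
atgo
yhbdw

Derivation:
Hunk 1: at line 1 remove [nri,kagi] add [fdp,cib,gfc] -> 8 lines: ayi mix fdp cib gfc esel atgo yhbdw
Hunk 2: at line 1 remove [fdp,cib,gfc] add [mtr,iyyp,ooqym] -> 8 lines: ayi mix mtr iyyp ooqym esel atgo yhbdw
Hunk 3: at line 1 remove [mix] add [asazo,bcx,lccqf] -> 10 lines: ayi asazo bcx lccqf mtr iyyp ooqym esel atgo yhbdw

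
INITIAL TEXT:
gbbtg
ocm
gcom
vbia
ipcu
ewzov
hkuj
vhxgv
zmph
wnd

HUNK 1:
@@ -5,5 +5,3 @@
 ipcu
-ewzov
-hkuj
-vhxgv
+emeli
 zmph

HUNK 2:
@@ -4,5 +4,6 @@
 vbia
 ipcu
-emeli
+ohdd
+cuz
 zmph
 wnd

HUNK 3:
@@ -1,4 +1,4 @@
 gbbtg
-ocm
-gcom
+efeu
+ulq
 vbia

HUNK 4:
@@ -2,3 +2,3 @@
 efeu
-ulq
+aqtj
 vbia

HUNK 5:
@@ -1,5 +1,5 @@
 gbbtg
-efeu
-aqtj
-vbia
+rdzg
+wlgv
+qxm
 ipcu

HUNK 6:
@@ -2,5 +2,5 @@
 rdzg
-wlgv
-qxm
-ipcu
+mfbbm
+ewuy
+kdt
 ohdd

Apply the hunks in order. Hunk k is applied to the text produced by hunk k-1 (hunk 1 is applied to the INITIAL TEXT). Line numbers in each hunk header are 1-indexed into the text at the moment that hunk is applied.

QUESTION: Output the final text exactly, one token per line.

Hunk 1: at line 5 remove [ewzov,hkuj,vhxgv] add [emeli] -> 8 lines: gbbtg ocm gcom vbia ipcu emeli zmph wnd
Hunk 2: at line 4 remove [emeli] add [ohdd,cuz] -> 9 lines: gbbtg ocm gcom vbia ipcu ohdd cuz zmph wnd
Hunk 3: at line 1 remove [ocm,gcom] add [efeu,ulq] -> 9 lines: gbbtg efeu ulq vbia ipcu ohdd cuz zmph wnd
Hunk 4: at line 2 remove [ulq] add [aqtj] -> 9 lines: gbbtg efeu aqtj vbia ipcu ohdd cuz zmph wnd
Hunk 5: at line 1 remove [efeu,aqtj,vbia] add [rdzg,wlgv,qxm] -> 9 lines: gbbtg rdzg wlgv qxm ipcu ohdd cuz zmph wnd
Hunk 6: at line 2 remove [wlgv,qxm,ipcu] add [mfbbm,ewuy,kdt] -> 9 lines: gbbtg rdzg mfbbm ewuy kdt ohdd cuz zmph wnd

Answer: gbbtg
rdzg
mfbbm
ewuy
kdt
ohdd
cuz
zmph
wnd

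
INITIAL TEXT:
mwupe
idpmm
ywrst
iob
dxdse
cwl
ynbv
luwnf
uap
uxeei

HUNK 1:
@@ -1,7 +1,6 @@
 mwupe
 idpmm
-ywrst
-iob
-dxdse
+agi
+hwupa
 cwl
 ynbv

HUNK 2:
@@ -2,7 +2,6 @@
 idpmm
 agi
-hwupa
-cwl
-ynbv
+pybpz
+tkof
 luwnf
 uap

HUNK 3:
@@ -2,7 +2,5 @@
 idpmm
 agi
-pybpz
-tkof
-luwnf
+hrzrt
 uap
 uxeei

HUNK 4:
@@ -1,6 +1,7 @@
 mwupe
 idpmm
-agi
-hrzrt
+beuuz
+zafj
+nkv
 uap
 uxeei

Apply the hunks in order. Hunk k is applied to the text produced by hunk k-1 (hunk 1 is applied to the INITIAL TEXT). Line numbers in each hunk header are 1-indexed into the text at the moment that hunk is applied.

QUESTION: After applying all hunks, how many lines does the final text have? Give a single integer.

Answer: 7

Derivation:
Hunk 1: at line 1 remove [ywrst,iob,dxdse] add [agi,hwupa] -> 9 lines: mwupe idpmm agi hwupa cwl ynbv luwnf uap uxeei
Hunk 2: at line 2 remove [hwupa,cwl,ynbv] add [pybpz,tkof] -> 8 lines: mwupe idpmm agi pybpz tkof luwnf uap uxeei
Hunk 3: at line 2 remove [pybpz,tkof,luwnf] add [hrzrt] -> 6 lines: mwupe idpmm agi hrzrt uap uxeei
Hunk 4: at line 1 remove [agi,hrzrt] add [beuuz,zafj,nkv] -> 7 lines: mwupe idpmm beuuz zafj nkv uap uxeei
Final line count: 7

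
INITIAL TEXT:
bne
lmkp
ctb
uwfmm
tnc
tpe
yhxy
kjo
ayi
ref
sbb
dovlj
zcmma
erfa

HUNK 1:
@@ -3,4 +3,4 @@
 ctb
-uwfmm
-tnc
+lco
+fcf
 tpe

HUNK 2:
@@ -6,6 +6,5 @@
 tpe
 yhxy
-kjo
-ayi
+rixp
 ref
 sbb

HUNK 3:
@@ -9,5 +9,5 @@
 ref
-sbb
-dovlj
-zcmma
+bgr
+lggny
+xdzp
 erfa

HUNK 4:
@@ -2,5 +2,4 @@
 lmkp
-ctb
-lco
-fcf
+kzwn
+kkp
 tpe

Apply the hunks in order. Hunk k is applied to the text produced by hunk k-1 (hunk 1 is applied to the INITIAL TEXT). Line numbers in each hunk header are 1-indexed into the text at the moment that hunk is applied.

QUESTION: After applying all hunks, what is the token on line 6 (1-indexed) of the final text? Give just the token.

Answer: yhxy

Derivation:
Hunk 1: at line 3 remove [uwfmm,tnc] add [lco,fcf] -> 14 lines: bne lmkp ctb lco fcf tpe yhxy kjo ayi ref sbb dovlj zcmma erfa
Hunk 2: at line 6 remove [kjo,ayi] add [rixp] -> 13 lines: bne lmkp ctb lco fcf tpe yhxy rixp ref sbb dovlj zcmma erfa
Hunk 3: at line 9 remove [sbb,dovlj,zcmma] add [bgr,lggny,xdzp] -> 13 lines: bne lmkp ctb lco fcf tpe yhxy rixp ref bgr lggny xdzp erfa
Hunk 4: at line 2 remove [ctb,lco,fcf] add [kzwn,kkp] -> 12 lines: bne lmkp kzwn kkp tpe yhxy rixp ref bgr lggny xdzp erfa
Final line 6: yhxy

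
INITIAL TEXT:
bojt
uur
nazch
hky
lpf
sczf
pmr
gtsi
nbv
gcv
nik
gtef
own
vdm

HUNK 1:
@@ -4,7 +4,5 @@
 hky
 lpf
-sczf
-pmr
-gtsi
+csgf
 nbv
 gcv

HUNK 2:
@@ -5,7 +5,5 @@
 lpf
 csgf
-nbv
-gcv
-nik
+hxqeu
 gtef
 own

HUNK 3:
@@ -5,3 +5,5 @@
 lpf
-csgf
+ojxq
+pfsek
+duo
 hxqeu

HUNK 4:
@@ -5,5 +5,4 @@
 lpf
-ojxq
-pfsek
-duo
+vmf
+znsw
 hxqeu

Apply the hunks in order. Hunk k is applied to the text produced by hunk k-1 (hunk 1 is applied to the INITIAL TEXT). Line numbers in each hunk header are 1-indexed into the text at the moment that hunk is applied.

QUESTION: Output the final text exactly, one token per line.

Hunk 1: at line 4 remove [sczf,pmr,gtsi] add [csgf] -> 12 lines: bojt uur nazch hky lpf csgf nbv gcv nik gtef own vdm
Hunk 2: at line 5 remove [nbv,gcv,nik] add [hxqeu] -> 10 lines: bojt uur nazch hky lpf csgf hxqeu gtef own vdm
Hunk 3: at line 5 remove [csgf] add [ojxq,pfsek,duo] -> 12 lines: bojt uur nazch hky lpf ojxq pfsek duo hxqeu gtef own vdm
Hunk 4: at line 5 remove [ojxq,pfsek,duo] add [vmf,znsw] -> 11 lines: bojt uur nazch hky lpf vmf znsw hxqeu gtef own vdm

Answer: bojt
uur
nazch
hky
lpf
vmf
znsw
hxqeu
gtef
own
vdm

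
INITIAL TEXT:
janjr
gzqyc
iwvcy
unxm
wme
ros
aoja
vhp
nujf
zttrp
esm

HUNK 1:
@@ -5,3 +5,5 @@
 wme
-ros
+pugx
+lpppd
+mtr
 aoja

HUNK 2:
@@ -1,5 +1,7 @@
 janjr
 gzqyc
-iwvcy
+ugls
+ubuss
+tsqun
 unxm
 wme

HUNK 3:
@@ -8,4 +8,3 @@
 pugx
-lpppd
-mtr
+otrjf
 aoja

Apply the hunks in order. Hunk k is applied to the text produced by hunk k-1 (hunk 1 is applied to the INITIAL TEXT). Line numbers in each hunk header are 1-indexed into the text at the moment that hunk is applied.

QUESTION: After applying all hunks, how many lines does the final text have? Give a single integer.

Hunk 1: at line 5 remove [ros] add [pugx,lpppd,mtr] -> 13 lines: janjr gzqyc iwvcy unxm wme pugx lpppd mtr aoja vhp nujf zttrp esm
Hunk 2: at line 1 remove [iwvcy] add [ugls,ubuss,tsqun] -> 15 lines: janjr gzqyc ugls ubuss tsqun unxm wme pugx lpppd mtr aoja vhp nujf zttrp esm
Hunk 3: at line 8 remove [lpppd,mtr] add [otrjf] -> 14 lines: janjr gzqyc ugls ubuss tsqun unxm wme pugx otrjf aoja vhp nujf zttrp esm
Final line count: 14

Answer: 14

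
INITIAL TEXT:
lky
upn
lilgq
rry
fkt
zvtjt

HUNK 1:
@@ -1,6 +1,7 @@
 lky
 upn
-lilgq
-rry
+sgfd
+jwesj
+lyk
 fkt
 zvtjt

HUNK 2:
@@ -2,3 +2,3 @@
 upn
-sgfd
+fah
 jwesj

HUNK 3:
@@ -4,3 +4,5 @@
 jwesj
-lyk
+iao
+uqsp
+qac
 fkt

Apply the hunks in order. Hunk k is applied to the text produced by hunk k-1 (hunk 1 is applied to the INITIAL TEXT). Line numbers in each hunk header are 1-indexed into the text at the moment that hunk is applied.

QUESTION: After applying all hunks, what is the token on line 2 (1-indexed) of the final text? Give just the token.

Hunk 1: at line 1 remove [lilgq,rry] add [sgfd,jwesj,lyk] -> 7 lines: lky upn sgfd jwesj lyk fkt zvtjt
Hunk 2: at line 2 remove [sgfd] add [fah] -> 7 lines: lky upn fah jwesj lyk fkt zvtjt
Hunk 3: at line 4 remove [lyk] add [iao,uqsp,qac] -> 9 lines: lky upn fah jwesj iao uqsp qac fkt zvtjt
Final line 2: upn

Answer: upn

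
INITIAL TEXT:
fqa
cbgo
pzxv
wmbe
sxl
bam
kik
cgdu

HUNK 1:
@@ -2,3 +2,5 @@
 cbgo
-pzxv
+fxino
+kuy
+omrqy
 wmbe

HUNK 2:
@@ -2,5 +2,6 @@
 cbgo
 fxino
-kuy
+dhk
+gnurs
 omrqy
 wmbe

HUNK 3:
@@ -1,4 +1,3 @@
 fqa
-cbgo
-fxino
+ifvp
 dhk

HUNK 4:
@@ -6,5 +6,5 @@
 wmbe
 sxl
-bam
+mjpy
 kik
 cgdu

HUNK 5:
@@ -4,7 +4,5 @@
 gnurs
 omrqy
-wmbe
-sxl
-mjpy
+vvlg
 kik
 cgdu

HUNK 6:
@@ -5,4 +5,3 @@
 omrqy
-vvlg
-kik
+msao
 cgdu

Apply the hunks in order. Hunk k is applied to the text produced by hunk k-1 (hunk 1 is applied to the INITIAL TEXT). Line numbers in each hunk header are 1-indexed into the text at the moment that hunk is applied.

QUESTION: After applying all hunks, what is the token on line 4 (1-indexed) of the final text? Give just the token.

Hunk 1: at line 2 remove [pzxv] add [fxino,kuy,omrqy] -> 10 lines: fqa cbgo fxino kuy omrqy wmbe sxl bam kik cgdu
Hunk 2: at line 2 remove [kuy] add [dhk,gnurs] -> 11 lines: fqa cbgo fxino dhk gnurs omrqy wmbe sxl bam kik cgdu
Hunk 3: at line 1 remove [cbgo,fxino] add [ifvp] -> 10 lines: fqa ifvp dhk gnurs omrqy wmbe sxl bam kik cgdu
Hunk 4: at line 6 remove [bam] add [mjpy] -> 10 lines: fqa ifvp dhk gnurs omrqy wmbe sxl mjpy kik cgdu
Hunk 5: at line 4 remove [wmbe,sxl,mjpy] add [vvlg] -> 8 lines: fqa ifvp dhk gnurs omrqy vvlg kik cgdu
Hunk 6: at line 5 remove [vvlg,kik] add [msao] -> 7 lines: fqa ifvp dhk gnurs omrqy msao cgdu
Final line 4: gnurs

Answer: gnurs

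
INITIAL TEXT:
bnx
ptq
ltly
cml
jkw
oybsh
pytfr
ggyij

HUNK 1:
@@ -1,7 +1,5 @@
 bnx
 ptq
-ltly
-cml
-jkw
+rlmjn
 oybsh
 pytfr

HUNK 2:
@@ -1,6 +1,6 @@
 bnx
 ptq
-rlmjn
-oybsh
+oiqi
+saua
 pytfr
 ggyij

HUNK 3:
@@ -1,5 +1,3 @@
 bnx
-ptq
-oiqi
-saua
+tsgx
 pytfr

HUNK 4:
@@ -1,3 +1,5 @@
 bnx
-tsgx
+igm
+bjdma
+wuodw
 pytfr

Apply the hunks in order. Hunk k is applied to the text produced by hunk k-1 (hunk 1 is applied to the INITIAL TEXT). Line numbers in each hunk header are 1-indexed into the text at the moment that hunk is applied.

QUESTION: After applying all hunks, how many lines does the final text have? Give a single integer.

Answer: 6

Derivation:
Hunk 1: at line 1 remove [ltly,cml,jkw] add [rlmjn] -> 6 lines: bnx ptq rlmjn oybsh pytfr ggyij
Hunk 2: at line 1 remove [rlmjn,oybsh] add [oiqi,saua] -> 6 lines: bnx ptq oiqi saua pytfr ggyij
Hunk 3: at line 1 remove [ptq,oiqi,saua] add [tsgx] -> 4 lines: bnx tsgx pytfr ggyij
Hunk 4: at line 1 remove [tsgx] add [igm,bjdma,wuodw] -> 6 lines: bnx igm bjdma wuodw pytfr ggyij
Final line count: 6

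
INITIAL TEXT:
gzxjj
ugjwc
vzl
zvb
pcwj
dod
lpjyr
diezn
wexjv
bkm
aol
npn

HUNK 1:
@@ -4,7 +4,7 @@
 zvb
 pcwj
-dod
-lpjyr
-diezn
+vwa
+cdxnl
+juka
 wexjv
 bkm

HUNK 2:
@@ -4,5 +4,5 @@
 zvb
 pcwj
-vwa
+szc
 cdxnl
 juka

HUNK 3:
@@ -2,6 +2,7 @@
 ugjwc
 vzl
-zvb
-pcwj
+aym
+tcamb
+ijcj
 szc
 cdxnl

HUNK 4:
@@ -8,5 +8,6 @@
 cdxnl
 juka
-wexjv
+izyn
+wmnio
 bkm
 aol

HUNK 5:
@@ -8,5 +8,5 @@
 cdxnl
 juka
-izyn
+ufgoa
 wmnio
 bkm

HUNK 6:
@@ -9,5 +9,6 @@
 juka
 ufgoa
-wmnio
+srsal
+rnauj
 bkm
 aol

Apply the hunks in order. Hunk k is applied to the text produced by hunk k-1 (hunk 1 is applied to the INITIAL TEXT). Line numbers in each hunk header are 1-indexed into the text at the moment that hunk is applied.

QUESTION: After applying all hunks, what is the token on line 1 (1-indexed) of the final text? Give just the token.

Answer: gzxjj

Derivation:
Hunk 1: at line 4 remove [dod,lpjyr,diezn] add [vwa,cdxnl,juka] -> 12 lines: gzxjj ugjwc vzl zvb pcwj vwa cdxnl juka wexjv bkm aol npn
Hunk 2: at line 4 remove [vwa] add [szc] -> 12 lines: gzxjj ugjwc vzl zvb pcwj szc cdxnl juka wexjv bkm aol npn
Hunk 3: at line 2 remove [zvb,pcwj] add [aym,tcamb,ijcj] -> 13 lines: gzxjj ugjwc vzl aym tcamb ijcj szc cdxnl juka wexjv bkm aol npn
Hunk 4: at line 8 remove [wexjv] add [izyn,wmnio] -> 14 lines: gzxjj ugjwc vzl aym tcamb ijcj szc cdxnl juka izyn wmnio bkm aol npn
Hunk 5: at line 8 remove [izyn] add [ufgoa] -> 14 lines: gzxjj ugjwc vzl aym tcamb ijcj szc cdxnl juka ufgoa wmnio bkm aol npn
Hunk 6: at line 9 remove [wmnio] add [srsal,rnauj] -> 15 lines: gzxjj ugjwc vzl aym tcamb ijcj szc cdxnl juka ufgoa srsal rnauj bkm aol npn
Final line 1: gzxjj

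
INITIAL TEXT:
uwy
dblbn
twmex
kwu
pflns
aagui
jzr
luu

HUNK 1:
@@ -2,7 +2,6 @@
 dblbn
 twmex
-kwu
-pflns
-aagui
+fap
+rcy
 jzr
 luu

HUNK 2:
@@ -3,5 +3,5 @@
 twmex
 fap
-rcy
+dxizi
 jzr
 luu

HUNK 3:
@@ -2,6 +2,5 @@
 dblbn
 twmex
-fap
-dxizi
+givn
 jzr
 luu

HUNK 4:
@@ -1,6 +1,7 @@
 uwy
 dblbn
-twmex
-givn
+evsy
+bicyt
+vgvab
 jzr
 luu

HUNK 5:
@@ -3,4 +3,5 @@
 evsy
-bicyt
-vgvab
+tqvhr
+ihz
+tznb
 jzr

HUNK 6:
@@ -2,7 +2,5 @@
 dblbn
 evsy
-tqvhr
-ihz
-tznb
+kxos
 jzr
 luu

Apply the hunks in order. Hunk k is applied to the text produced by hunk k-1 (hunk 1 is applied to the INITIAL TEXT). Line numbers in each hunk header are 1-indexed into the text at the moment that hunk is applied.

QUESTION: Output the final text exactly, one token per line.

Answer: uwy
dblbn
evsy
kxos
jzr
luu

Derivation:
Hunk 1: at line 2 remove [kwu,pflns,aagui] add [fap,rcy] -> 7 lines: uwy dblbn twmex fap rcy jzr luu
Hunk 2: at line 3 remove [rcy] add [dxizi] -> 7 lines: uwy dblbn twmex fap dxizi jzr luu
Hunk 3: at line 2 remove [fap,dxizi] add [givn] -> 6 lines: uwy dblbn twmex givn jzr luu
Hunk 4: at line 1 remove [twmex,givn] add [evsy,bicyt,vgvab] -> 7 lines: uwy dblbn evsy bicyt vgvab jzr luu
Hunk 5: at line 3 remove [bicyt,vgvab] add [tqvhr,ihz,tznb] -> 8 lines: uwy dblbn evsy tqvhr ihz tznb jzr luu
Hunk 6: at line 2 remove [tqvhr,ihz,tznb] add [kxos] -> 6 lines: uwy dblbn evsy kxos jzr luu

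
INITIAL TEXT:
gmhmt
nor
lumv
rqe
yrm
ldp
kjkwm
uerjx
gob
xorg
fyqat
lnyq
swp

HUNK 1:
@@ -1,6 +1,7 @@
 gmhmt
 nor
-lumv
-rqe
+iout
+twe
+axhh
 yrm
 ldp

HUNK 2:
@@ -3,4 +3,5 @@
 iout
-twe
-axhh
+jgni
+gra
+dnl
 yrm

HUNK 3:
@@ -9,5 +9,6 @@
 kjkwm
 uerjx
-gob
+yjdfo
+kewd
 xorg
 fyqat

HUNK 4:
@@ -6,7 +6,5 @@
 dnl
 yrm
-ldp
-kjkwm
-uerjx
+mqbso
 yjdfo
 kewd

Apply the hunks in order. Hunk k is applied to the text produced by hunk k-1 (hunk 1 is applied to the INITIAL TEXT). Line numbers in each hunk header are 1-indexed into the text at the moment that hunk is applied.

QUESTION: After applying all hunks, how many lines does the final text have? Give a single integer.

Answer: 14

Derivation:
Hunk 1: at line 1 remove [lumv,rqe] add [iout,twe,axhh] -> 14 lines: gmhmt nor iout twe axhh yrm ldp kjkwm uerjx gob xorg fyqat lnyq swp
Hunk 2: at line 3 remove [twe,axhh] add [jgni,gra,dnl] -> 15 lines: gmhmt nor iout jgni gra dnl yrm ldp kjkwm uerjx gob xorg fyqat lnyq swp
Hunk 3: at line 9 remove [gob] add [yjdfo,kewd] -> 16 lines: gmhmt nor iout jgni gra dnl yrm ldp kjkwm uerjx yjdfo kewd xorg fyqat lnyq swp
Hunk 4: at line 6 remove [ldp,kjkwm,uerjx] add [mqbso] -> 14 lines: gmhmt nor iout jgni gra dnl yrm mqbso yjdfo kewd xorg fyqat lnyq swp
Final line count: 14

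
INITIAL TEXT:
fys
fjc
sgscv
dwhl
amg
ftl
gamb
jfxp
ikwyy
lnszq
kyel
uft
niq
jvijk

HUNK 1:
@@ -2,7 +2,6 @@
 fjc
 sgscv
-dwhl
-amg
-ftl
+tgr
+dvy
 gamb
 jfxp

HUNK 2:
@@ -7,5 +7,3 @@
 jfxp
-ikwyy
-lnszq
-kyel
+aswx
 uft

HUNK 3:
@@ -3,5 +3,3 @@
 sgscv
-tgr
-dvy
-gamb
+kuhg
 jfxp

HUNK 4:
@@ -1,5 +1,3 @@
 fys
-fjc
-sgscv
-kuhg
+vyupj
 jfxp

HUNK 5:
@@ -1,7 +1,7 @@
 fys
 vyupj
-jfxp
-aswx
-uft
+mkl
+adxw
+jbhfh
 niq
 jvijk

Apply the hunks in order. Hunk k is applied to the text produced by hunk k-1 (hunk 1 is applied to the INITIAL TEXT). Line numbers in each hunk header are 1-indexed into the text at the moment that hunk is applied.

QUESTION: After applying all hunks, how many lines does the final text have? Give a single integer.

Answer: 7

Derivation:
Hunk 1: at line 2 remove [dwhl,amg,ftl] add [tgr,dvy] -> 13 lines: fys fjc sgscv tgr dvy gamb jfxp ikwyy lnszq kyel uft niq jvijk
Hunk 2: at line 7 remove [ikwyy,lnszq,kyel] add [aswx] -> 11 lines: fys fjc sgscv tgr dvy gamb jfxp aswx uft niq jvijk
Hunk 3: at line 3 remove [tgr,dvy,gamb] add [kuhg] -> 9 lines: fys fjc sgscv kuhg jfxp aswx uft niq jvijk
Hunk 4: at line 1 remove [fjc,sgscv,kuhg] add [vyupj] -> 7 lines: fys vyupj jfxp aswx uft niq jvijk
Hunk 5: at line 1 remove [jfxp,aswx,uft] add [mkl,adxw,jbhfh] -> 7 lines: fys vyupj mkl adxw jbhfh niq jvijk
Final line count: 7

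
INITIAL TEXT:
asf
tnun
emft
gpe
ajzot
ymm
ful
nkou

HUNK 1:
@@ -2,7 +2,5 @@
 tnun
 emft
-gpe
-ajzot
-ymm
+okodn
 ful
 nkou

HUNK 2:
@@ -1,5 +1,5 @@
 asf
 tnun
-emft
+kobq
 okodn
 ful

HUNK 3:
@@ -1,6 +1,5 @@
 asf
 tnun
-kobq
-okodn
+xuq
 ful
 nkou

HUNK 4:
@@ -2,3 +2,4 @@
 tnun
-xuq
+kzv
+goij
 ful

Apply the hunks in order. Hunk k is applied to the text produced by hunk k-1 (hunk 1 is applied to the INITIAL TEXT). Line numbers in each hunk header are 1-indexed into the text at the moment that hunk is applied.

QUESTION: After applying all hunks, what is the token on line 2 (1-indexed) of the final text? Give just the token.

Hunk 1: at line 2 remove [gpe,ajzot,ymm] add [okodn] -> 6 lines: asf tnun emft okodn ful nkou
Hunk 2: at line 1 remove [emft] add [kobq] -> 6 lines: asf tnun kobq okodn ful nkou
Hunk 3: at line 1 remove [kobq,okodn] add [xuq] -> 5 lines: asf tnun xuq ful nkou
Hunk 4: at line 2 remove [xuq] add [kzv,goij] -> 6 lines: asf tnun kzv goij ful nkou
Final line 2: tnun

Answer: tnun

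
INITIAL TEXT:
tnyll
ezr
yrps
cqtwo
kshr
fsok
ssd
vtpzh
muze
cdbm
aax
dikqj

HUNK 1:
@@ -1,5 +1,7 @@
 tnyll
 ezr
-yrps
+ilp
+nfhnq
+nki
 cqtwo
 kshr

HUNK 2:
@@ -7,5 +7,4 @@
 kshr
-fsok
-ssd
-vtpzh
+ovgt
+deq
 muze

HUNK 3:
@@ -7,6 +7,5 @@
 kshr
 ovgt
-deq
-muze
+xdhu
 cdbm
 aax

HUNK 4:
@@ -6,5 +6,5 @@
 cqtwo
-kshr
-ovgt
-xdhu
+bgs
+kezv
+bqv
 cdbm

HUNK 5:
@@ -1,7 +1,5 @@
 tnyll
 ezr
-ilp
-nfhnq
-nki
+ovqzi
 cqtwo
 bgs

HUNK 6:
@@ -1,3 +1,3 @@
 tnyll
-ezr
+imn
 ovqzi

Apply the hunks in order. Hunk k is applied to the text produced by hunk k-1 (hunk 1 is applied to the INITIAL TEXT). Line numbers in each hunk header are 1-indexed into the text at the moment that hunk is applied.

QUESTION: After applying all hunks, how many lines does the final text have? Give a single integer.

Answer: 10

Derivation:
Hunk 1: at line 1 remove [yrps] add [ilp,nfhnq,nki] -> 14 lines: tnyll ezr ilp nfhnq nki cqtwo kshr fsok ssd vtpzh muze cdbm aax dikqj
Hunk 2: at line 7 remove [fsok,ssd,vtpzh] add [ovgt,deq] -> 13 lines: tnyll ezr ilp nfhnq nki cqtwo kshr ovgt deq muze cdbm aax dikqj
Hunk 3: at line 7 remove [deq,muze] add [xdhu] -> 12 lines: tnyll ezr ilp nfhnq nki cqtwo kshr ovgt xdhu cdbm aax dikqj
Hunk 4: at line 6 remove [kshr,ovgt,xdhu] add [bgs,kezv,bqv] -> 12 lines: tnyll ezr ilp nfhnq nki cqtwo bgs kezv bqv cdbm aax dikqj
Hunk 5: at line 1 remove [ilp,nfhnq,nki] add [ovqzi] -> 10 lines: tnyll ezr ovqzi cqtwo bgs kezv bqv cdbm aax dikqj
Hunk 6: at line 1 remove [ezr] add [imn] -> 10 lines: tnyll imn ovqzi cqtwo bgs kezv bqv cdbm aax dikqj
Final line count: 10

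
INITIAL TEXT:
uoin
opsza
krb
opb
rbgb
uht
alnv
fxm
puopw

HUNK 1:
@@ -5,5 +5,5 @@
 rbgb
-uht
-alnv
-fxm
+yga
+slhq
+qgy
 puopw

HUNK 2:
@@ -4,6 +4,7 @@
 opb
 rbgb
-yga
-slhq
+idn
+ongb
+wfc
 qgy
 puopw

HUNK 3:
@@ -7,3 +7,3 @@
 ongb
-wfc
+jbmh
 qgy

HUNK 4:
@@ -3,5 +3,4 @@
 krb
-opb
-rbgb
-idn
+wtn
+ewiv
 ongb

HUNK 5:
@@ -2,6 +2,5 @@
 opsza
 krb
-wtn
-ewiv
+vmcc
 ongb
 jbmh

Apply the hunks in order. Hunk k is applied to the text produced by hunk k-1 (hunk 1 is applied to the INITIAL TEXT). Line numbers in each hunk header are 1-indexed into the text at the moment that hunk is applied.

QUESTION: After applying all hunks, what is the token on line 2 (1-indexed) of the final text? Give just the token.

Answer: opsza

Derivation:
Hunk 1: at line 5 remove [uht,alnv,fxm] add [yga,slhq,qgy] -> 9 lines: uoin opsza krb opb rbgb yga slhq qgy puopw
Hunk 2: at line 4 remove [yga,slhq] add [idn,ongb,wfc] -> 10 lines: uoin opsza krb opb rbgb idn ongb wfc qgy puopw
Hunk 3: at line 7 remove [wfc] add [jbmh] -> 10 lines: uoin opsza krb opb rbgb idn ongb jbmh qgy puopw
Hunk 4: at line 3 remove [opb,rbgb,idn] add [wtn,ewiv] -> 9 lines: uoin opsza krb wtn ewiv ongb jbmh qgy puopw
Hunk 5: at line 2 remove [wtn,ewiv] add [vmcc] -> 8 lines: uoin opsza krb vmcc ongb jbmh qgy puopw
Final line 2: opsza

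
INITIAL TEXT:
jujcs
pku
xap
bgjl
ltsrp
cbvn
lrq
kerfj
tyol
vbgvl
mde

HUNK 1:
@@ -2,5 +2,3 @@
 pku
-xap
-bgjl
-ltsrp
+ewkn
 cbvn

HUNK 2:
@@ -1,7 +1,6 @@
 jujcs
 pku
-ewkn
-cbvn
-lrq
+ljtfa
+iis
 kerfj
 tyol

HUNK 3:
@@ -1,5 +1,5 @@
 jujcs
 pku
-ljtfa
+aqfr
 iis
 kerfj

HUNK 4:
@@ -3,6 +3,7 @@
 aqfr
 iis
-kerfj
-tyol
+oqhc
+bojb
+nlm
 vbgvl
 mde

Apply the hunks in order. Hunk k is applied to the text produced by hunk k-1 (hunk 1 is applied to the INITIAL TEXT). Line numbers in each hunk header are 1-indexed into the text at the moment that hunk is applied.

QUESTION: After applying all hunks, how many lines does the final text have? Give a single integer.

Answer: 9

Derivation:
Hunk 1: at line 2 remove [xap,bgjl,ltsrp] add [ewkn] -> 9 lines: jujcs pku ewkn cbvn lrq kerfj tyol vbgvl mde
Hunk 2: at line 1 remove [ewkn,cbvn,lrq] add [ljtfa,iis] -> 8 lines: jujcs pku ljtfa iis kerfj tyol vbgvl mde
Hunk 3: at line 1 remove [ljtfa] add [aqfr] -> 8 lines: jujcs pku aqfr iis kerfj tyol vbgvl mde
Hunk 4: at line 3 remove [kerfj,tyol] add [oqhc,bojb,nlm] -> 9 lines: jujcs pku aqfr iis oqhc bojb nlm vbgvl mde
Final line count: 9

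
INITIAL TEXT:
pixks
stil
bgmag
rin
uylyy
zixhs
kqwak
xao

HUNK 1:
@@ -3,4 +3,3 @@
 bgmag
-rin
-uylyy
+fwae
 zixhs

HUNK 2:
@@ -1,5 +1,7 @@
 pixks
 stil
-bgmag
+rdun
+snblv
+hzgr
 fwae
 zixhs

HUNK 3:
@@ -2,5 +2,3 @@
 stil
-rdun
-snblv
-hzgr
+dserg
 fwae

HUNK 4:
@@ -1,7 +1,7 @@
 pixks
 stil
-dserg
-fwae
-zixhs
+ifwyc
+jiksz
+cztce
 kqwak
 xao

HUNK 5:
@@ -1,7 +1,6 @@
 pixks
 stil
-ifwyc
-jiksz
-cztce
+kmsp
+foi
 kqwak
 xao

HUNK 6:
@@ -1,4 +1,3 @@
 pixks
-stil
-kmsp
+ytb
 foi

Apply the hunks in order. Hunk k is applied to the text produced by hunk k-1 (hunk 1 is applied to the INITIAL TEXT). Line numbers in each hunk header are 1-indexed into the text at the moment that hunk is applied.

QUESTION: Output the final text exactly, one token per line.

Hunk 1: at line 3 remove [rin,uylyy] add [fwae] -> 7 lines: pixks stil bgmag fwae zixhs kqwak xao
Hunk 2: at line 1 remove [bgmag] add [rdun,snblv,hzgr] -> 9 lines: pixks stil rdun snblv hzgr fwae zixhs kqwak xao
Hunk 3: at line 2 remove [rdun,snblv,hzgr] add [dserg] -> 7 lines: pixks stil dserg fwae zixhs kqwak xao
Hunk 4: at line 1 remove [dserg,fwae,zixhs] add [ifwyc,jiksz,cztce] -> 7 lines: pixks stil ifwyc jiksz cztce kqwak xao
Hunk 5: at line 1 remove [ifwyc,jiksz,cztce] add [kmsp,foi] -> 6 lines: pixks stil kmsp foi kqwak xao
Hunk 6: at line 1 remove [stil,kmsp] add [ytb] -> 5 lines: pixks ytb foi kqwak xao

Answer: pixks
ytb
foi
kqwak
xao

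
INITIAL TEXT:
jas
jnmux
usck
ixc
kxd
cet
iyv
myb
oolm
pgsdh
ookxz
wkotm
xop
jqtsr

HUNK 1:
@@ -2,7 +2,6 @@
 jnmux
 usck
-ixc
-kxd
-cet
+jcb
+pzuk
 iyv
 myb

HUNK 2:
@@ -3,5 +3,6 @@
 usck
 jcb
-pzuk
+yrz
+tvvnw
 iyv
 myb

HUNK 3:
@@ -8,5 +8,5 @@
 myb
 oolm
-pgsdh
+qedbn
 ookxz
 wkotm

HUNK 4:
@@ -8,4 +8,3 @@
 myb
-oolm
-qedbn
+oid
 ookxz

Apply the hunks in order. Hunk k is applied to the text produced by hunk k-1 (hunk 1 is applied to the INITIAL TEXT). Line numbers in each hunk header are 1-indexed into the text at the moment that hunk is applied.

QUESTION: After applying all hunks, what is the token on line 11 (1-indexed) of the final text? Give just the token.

Answer: wkotm

Derivation:
Hunk 1: at line 2 remove [ixc,kxd,cet] add [jcb,pzuk] -> 13 lines: jas jnmux usck jcb pzuk iyv myb oolm pgsdh ookxz wkotm xop jqtsr
Hunk 2: at line 3 remove [pzuk] add [yrz,tvvnw] -> 14 lines: jas jnmux usck jcb yrz tvvnw iyv myb oolm pgsdh ookxz wkotm xop jqtsr
Hunk 3: at line 8 remove [pgsdh] add [qedbn] -> 14 lines: jas jnmux usck jcb yrz tvvnw iyv myb oolm qedbn ookxz wkotm xop jqtsr
Hunk 4: at line 8 remove [oolm,qedbn] add [oid] -> 13 lines: jas jnmux usck jcb yrz tvvnw iyv myb oid ookxz wkotm xop jqtsr
Final line 11: wkotm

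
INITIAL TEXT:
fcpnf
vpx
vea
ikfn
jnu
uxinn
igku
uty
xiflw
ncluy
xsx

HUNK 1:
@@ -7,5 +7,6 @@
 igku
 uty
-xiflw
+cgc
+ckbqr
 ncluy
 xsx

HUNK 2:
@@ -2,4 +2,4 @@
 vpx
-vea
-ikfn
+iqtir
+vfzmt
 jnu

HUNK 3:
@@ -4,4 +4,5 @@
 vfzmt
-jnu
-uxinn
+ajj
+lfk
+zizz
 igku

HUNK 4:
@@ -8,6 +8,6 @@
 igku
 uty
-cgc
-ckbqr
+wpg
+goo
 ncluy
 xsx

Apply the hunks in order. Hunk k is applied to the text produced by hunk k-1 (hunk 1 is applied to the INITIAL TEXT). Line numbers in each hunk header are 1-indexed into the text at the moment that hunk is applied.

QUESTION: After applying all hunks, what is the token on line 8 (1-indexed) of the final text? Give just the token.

Hunk 1: at line 7 remove [xiflw] add [cgc,ckbqr] -> 12 lines: fcpnf vpx vea ikfn jnu uxinn igku uty cgc ckbqr ncluy xsx
Hunk 2: at line 2 remove [vea,ikfn] add [iqtir,vfzmt] -> 12 lines: fcpnf vpx iqtir vfzmt jnu uxinn igku uty cgc ckbqr ncluy xsx
Hunk 3: at line 4 remove [jnu,uxinn] add [ajj,lfk,zizz] -> 13 lines: fcpnf vpx iqtir vfzmt ajj lfk zizz igku uty cgc ckbqr ncluy xsx
Hunk 4: at line 8 remove [cgc,ckbqr] add [wpg,goo] -> 13 lines: fcpnf vpx iqtir vfzmt ajj lfk zizz igku uty wpg goo ncluy xsx
Final line 8: igku

Answer: igku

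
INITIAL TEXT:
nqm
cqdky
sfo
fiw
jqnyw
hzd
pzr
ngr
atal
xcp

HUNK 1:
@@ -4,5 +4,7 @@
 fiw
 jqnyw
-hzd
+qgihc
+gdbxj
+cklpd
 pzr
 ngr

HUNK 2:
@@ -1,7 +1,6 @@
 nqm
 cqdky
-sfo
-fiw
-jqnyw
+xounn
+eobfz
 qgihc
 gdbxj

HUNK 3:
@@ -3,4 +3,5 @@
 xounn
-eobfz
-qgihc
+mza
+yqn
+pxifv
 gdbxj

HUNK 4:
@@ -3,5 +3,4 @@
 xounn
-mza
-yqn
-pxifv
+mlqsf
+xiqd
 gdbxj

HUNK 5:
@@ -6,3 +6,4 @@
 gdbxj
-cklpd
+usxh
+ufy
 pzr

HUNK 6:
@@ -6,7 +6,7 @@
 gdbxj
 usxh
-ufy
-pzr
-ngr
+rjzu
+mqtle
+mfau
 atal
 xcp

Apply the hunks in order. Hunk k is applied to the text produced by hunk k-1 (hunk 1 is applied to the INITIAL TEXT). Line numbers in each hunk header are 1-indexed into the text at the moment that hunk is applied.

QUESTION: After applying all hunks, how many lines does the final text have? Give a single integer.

Answer: 12

Derivation:
Hunk 1: at line 4 remove [hzd] add [qgihc,gdbxj,cklpd] -> 12 lines: nqm cqdky sfo fiw jqnyw qgihc gdbxj cklpd pzr ngr atal xcp
Hunk 2: at line 1 remove [sfo,fiw,jqnyw] add [xounn,eobfz] -> 11 lines: nqm cqdky xounn eobfz qgihc gdbxj cklpd pzr ngr atal xcp
Hunk 3: at line 3 remove [eobfz,qgihc] add [mza,yqn,pxifv] -> 12 lines: nqm cqdky xounn mza yqn pxifv gdbxj cklpd pzr ngr atal xcp
Hunk 4: at line 3 remove [mza,yqn,pxifv] add [mlqsf,xiqd] -> 11 lines: nqm cqdky xounn mlqsf xiqd gdbxj cklpd pzr ngr atal xcp
Hunk 5: at line 6 remove [cklpd] add [usxh,ufy] -> 12 lines: nqm cqdky xounn mlqsf xiqd gdbxj usxh ufy pzr ngr atal xcp
Hunk 6: at line 6 remove [ufy,pzr,ngr] add [rjzu,mqtle,mfau] -> 12 lines: nqm cqdky xounn mlqsf xiqd gdbxj usxh rjzu mqtle mfau atal xcp
Final line count: 12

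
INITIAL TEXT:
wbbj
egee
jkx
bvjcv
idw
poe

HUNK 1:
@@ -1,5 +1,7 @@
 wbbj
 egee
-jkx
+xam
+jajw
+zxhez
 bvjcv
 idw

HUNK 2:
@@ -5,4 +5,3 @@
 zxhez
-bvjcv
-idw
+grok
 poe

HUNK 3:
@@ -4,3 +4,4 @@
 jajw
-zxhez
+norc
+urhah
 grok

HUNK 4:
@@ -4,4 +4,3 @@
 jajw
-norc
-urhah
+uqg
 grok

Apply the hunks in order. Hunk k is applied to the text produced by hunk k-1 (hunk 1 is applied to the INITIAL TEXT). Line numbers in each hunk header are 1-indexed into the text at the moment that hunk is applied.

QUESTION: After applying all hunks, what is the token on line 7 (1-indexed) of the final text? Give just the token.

Answer: poe

Derivation:
Hunk 1: at line 1 remove [jkx] add [xam,jajw,zxhez] -> 8 lines: wbbj egee xam jajw zxhez bvjcv idw poe
Hunk 2: at line 5 remove [bvjcv,idw] add [grok] -> 7 lines: wbbj egee xam jajw zxhez grok poe
Hunk 3: at line 4 remove [zxhez] add [norc,urhah] -> 8 lines: wbbj egee xam jajw norc urhah grok poe
Hunk 4: at line 4 remove [norc,urhah] add [uqg] -> 7 lines: wbbj egee xam jajw uqg grok poe
Final line 7: poe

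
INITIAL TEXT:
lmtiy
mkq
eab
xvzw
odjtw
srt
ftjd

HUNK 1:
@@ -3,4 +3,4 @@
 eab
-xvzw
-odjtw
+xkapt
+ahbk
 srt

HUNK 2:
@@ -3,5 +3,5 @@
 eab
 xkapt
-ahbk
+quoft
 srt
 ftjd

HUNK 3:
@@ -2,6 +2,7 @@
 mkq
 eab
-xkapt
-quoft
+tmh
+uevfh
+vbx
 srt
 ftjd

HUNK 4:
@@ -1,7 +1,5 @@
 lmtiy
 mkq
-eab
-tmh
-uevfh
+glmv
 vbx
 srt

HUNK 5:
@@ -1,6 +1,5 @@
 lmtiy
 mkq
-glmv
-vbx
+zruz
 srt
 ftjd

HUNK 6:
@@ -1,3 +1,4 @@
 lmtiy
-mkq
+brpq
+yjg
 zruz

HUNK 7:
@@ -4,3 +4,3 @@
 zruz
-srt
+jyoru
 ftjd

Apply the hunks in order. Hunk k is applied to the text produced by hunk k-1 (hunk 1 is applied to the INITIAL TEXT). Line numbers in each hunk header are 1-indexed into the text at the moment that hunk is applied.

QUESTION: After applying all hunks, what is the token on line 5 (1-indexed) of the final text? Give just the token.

Hunk 1: at line 3 remove [xvzw,odjtw] add [xkapt,ahbk] -> 7 lines: lmtiy mkq eab xkapt ahbk srt ftjd
Hunk 2: at line 3 remove [ahbk] add [quoft] -> 7 lines: lmtiy mkq eab xkapt quoft srt ftjd
Hunk 3: at line 2 remove [xkapt,quoft] add [tmh,uevfh,vbx] -> 8 lines: lmtiy mkq eab tmh uevfh vbx srt ftjd
Hunk 4: at line 1 remove [eab,tmh,uevfh] add [glmv] -> 6 lines: lmtiy mkq glmv vbx srt ftjd
Hunk 5: at line 1 remove [glmv,vbx] add [zruz] -> 5 lines: lmtiy mkq zruz srt ftjd
Hunk 6: at line 1 remove [mkq] add [brpq,yjg] -> 6 lines: lmtiy brpq yjg zruz srt ftjd
Hunk 7: at line 4 remove [srt] add [jyoru] -> 6 lines: lmtiy brpq yjg zruz jyoru ftjd
Final line 5: jyoru

Answer: jyoru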